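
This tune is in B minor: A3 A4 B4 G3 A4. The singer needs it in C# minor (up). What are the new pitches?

From B up to C# is a major second; apply that to each pitch.
A3 → B3
A4 → B4
B4 → C#5
G3 → A3
A4 → B4

B3 B4 C#5 A3 B4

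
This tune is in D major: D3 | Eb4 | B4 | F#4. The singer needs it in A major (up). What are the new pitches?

From D up to A is a perfect fifth; apply that to each pitch.
D3 to A3
Eb4 to Bb4
B4 to F#5
F#4 to C#5

A3 Bb4 F#5 C#5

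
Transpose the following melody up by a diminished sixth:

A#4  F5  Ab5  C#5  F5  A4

F5 Dbb6 Fbb6 Ab5 Dbb6 Fb5

A#4 -> F5
F5 -> Dbb6
Ab5 -> Fbb6
C#5 -> Ab5
F5 -> Dbb6
A4 -> Fb5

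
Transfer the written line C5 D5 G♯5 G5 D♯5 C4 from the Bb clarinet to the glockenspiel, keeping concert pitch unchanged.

Bb2 C3 F#3 F3 C#3 Bb1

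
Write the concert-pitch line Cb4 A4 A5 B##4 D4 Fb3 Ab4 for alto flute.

Written C4 sounds as G3 on the alto flute, so concert pitches are written a perfect fourth up.
Cb4 to Fb4
A4 to D5
A5 to D6
B##4 to E##5
D4 to G4
Fb3 to Bbb3
Ab4 to Db5

Fb4 D5 D6 E##5 G4 Bbb3 Db5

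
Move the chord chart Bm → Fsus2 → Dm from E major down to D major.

Am Ebsus2 Cm

E major down to D major is a major second; each chord root moves by that interval while the quality stays the same.
Bm: root B down a major second → A, giving Am.
Fsus2: root F down a major second → Eb, giving Ebsus2.
Dm: root D down a major second → C, giving Cm.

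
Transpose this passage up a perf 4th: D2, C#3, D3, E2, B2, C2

G2 F#3 G3 A2 E3 F2

D2: a fourth up reaches G, and 5 semitones makes it G2.
C#3: a fourth up reaches F, and 5 semitones makes it F#3.
D3: a fourth up reaches G, and 5 semitones makes it G3.
A perfect fourth up from E2 gives A2.
B2 up a perfect fourth is E3.
C2 up a perfect fourth is F2.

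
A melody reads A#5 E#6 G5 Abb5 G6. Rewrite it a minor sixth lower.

A#5 -> C##5
E#6 -> G##5
G5 -> B4
Abb5 -> Cb5
G6 -> B5

C##5 G##5 B4 Cb5 B5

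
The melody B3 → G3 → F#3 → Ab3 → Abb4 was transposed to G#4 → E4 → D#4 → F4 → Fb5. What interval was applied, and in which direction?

Take the first pair: B3 → G#4. B to G spans 6 letter names, so the interval is some kind of sixth.
B3 to G#4 is 9 semitones, which makes it a major sixth; the second version is higher, so the direction is up.
Checking another pair — Abb4 → Fb5 — gives the same interval.

up a major sixth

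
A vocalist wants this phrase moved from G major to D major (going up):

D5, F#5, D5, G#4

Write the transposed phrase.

A5 C#6 A5 D#5

G major to D major up is a perfect fifth, so every note moves up by that interval.
D5 -> A5
F#5 -> C#6
D5 -> A5
G#4 -> D#5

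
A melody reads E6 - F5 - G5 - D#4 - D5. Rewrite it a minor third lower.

C#6 D5 E5 B#3 B4

E6: a third down reaches C, and 3 semitones makes it C#6.
F5: a third down reaches D, and 3 semitones makes it D5.
G5: a third down reaches E, and 3 semitones makes it E5.
D#4: a third down reaches B, and 3 semitones makes it B#3.
D5: a third down reaches B, and 3 semitones makes it B4.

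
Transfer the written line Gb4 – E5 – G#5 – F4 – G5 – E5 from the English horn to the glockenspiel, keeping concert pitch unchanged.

First find concert pitch: the English horn sounds a perfect fifth below written, so Gb4 E5 G#5 F4 G5 E5 sounds Cb4 A4 C#5 Bb3 C5 A4.
Then write for glockenspiel: it sounds a perfect fifteenth above written, so the part must be a perfect fifteenth below concert.
Cb4 → Cb2
A4 → A2
C#5 → C#3
Bb3 → Bb1
C5 → C3
A4 → A2

Cb2 A2 C#3 Bb1 C3 A2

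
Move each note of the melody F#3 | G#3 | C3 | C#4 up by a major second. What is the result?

G#3 A#3 D3 D#4

F#3 → G#3
G#3 → A#3
C3 → D3
C#4 → D#4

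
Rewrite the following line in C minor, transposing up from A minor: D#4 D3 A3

A minor to C minor up is a minor third, so every note moves up by that interval.
D#4 -> F#4
D3 -> F3
A3 -> C4

F#4 F3 C4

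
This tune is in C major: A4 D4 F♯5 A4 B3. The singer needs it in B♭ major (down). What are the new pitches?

G4 C4 E5 G4 A3

From C down to B♭ is a major second; apply that to each pitch.
A4 to G4
D4 to C4
F#5 to E5
A4 to G4
B3 to A3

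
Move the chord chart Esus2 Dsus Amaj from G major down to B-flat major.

Gsus2 Fsus Cmaj

G major down to B-flat major is a major sixth; each chord root moves by that interval while the quality stays the same.
Esus2: root E down a major sixth → G, giving Gsus2.
Dsus: root D down a major sixth → F, giving Fsus.
Amaj: root A down a major sixth → C, giving Cmaj.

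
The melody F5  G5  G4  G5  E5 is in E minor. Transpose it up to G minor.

E minor to G minor up is a minor third, so every note moves up by that interval.
F5 gives Ab5
G5 gives Bb5
G4 gives Bb4
G5 gives Bb5
E5 gives G5

Ab5 Bb5 Bb4 Bb5 G5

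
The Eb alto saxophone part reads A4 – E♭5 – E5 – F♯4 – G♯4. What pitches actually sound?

Written C4 on the Eb alto saxophone sounds as Eb3, a major sixth lower; apply that shift to every note.
A4 gives C4
Eb5 gives Gb4
E5 gives G4
F#4 gives A3
G#4 gives B3

C4 Gb4 G4 A3 B3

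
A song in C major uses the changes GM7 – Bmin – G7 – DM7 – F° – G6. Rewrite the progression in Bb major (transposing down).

C major down to Bb major is a major second; each chord root moves by that interval while the quality stays the same.
GM7: root G down a major second → F, giving FM7.
Bmin: root B down a major second → A, giving Amin.
G7: root G down a major second → F, giving F7.
DM7: root D down a major second → C, giving CM7.
F°: root F down a major second → Eb, giving Eb°.
G6: root G down a major second → F, giving F6.

FM7 Amin F7 CM7 Eb° F6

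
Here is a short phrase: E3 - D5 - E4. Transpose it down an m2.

E3: a second down reaches D, and 1 semitone makes it D#3.
A minor second down from D5 gives C#5.
A minor second down from E4 gives D#4.

D#3 C#5 D#4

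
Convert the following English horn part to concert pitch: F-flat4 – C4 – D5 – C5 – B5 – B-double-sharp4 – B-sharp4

Bbb3 F3 G4 F4 E5 E##4 E#4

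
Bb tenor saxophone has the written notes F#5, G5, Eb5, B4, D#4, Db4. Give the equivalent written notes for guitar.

E5 F5 Db5 A4 C#4 Cb4

First find concert pitch: the Bb tenor saxophone sounds a major ninth below written, so F#5 G5 Eb5 B4 D#4 Db4 sounds E4 F4 Db4 A3 C#3 Cb3.
Then write for guitar: it sounds a perfect octave below written, so the part must be a perfect octave above concert.
E4 → E5
F4 → F5
Db4 → Db5
A3 → A4
C#3 → C#4
Cb3 → Cb4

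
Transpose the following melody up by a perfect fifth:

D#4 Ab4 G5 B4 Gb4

D#4 gives A#4
Ab4 gives Eb5
G5 gives D6
B4 gives F#5
Gb4 gives Db5

A#4 Eb5 D6 F#5 Db5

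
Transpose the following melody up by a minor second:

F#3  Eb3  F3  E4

F#3 -> G3
Eb3 -> Fb3
F3 -> Gb3
E4 -> F4

G3 Fb3 Gb3 F4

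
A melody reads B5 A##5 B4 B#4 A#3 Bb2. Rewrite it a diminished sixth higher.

Gb6 F#6 Gb5 G5 F4 Gbb3

A diminished sixth up from B5 gives Gb6.
A diminished sixth up from A##5 gives F#6.
A diminished sixth up from B4 gives Gb5.
B#4: a sixth up reaches G, and 7 semitones makes it G5.
A#3: a sixth up reaches F, and 7 semitones makes it F4.
Bb2: a sixth up reaches G, and 7 semitones makes it Gbb3.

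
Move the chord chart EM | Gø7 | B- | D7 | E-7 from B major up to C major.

FM Abø7 C- Eb7 F-7

B major up to C major is a minor second; each chord root moves by that interval while the quality stays the same.
EM: root E up a minor second → F, giving FM.
Gø7: root G up a minor second → Ab, giving Abø7.
B-: root B up a minor second → C, giving C-.
D7: root D up a minor second → Eb, giving Eb7.
E-7: root E up a minor second → F, giving F-7.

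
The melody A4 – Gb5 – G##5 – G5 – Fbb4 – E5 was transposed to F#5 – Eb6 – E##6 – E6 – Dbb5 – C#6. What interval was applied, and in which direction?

From A4 to F#5 is 6 letter names — a sixth of some quality.
A4 to F#5 is 9 semitones, which makes it a major sixth; the second version is higher, so the direction is up.
Checking another pair — E5 → C#6 — gives the same interval.

up a major sixth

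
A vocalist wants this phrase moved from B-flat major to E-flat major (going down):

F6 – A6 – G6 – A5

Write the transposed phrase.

Bb5 D6 C6 D5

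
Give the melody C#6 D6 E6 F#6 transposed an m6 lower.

E#5 F#5 G#5 A#5

C#6: a sixth down reaches E, and 8 semitones makes it E#5.
D6 down a minor sixth is F#5.
E6 down a minor sixth is G#5.
F#6: a sixth down reaches A, and 8 semitones makes it A#5.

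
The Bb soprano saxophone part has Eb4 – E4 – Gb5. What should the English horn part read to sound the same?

First find concert pitch: the Bb soprano saxophone sounds a major second below written, so Eb4 E4 Gb5 sounds Db4 D4 Fb5.
Then write for English horn: it sounds a perfect fifth below written, so the part must be a perfect fifth above concert.
Db4 → Ab4
D4 → A4
Fb5 → Cb6

Ab4 A4 Cb6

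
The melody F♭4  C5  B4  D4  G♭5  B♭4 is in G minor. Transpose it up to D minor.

G minor to D minor up is a perfect fifth, so every note moves up by that interval.
Fb4 → Cb5
C5 → G5
B4 → F#5
D4 → A4
Gb5 → Db6
Bb4 → F5

Cb5 G5 F#5 A4 Db6 F5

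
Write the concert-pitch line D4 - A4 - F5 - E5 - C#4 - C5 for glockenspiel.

Written C4 sounds as C6 on the glockenspiel, so concert pitches are written a perfect fifteenth down.
D4 -> D2
A4 -> A2
F5 -> F3
E5 -> E3
C#4 -> C#2
C5 -> C3

D2 A2 F3 E3 C#2 C3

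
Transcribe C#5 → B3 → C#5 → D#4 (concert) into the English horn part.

Written C4 sounds as F3 on the English horn, so concert pitches are written a perfect fifth up.
C#5 gives G#5
B3 gives F#4
C#5 gives G#5
D#4 gives A#4

G#5 F#4 G#5 A#4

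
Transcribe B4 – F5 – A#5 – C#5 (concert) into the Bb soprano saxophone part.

Written C4 sounds as Bb3 on the Bb soprano saxophone, so concert pitches are written a major second up.
B4 to C#5
F5 to G5
A#5 to B#5
C#5 to D#5

C#5 G5 B#5 D#5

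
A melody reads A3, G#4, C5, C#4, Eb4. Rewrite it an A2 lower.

Gb3 F4 Bbb4 Bb3 Dbb4

A3 → Gb3
G#4 → F4
C5 → Bbb4
C#4 → Bb3
Eb4 → Dbb4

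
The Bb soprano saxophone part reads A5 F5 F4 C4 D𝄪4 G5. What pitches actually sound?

The Bb soprano saxophone sounds a major second below written, so transpose each written note down a major second.
A5 -> G5
F5 -> Eb5
F4 -> Eb4
C4 -> Bb3
D##4 -> C##4
G5 -> F5

G5 Eb5 Eb4 Bb3 C##4 F5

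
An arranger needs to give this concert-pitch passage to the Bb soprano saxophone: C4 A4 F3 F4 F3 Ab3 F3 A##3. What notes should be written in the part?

D4 B4 G3 G4 G3 Bb3 G3 B##3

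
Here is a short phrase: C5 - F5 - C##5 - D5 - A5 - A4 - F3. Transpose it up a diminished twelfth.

C5 becomes Gb6
F5 becomes Cb7
C##5 becomes G#6
D5 becomes Ab6
A5 becomes Eb7
A4 becomes Eb6
F3 becomes Cb5

Gb6 Cb7 G#6 Ab6 Eb7 Eb6 Cb5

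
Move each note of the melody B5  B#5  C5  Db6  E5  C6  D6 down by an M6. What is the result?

D5 D#5 Eb4 Fb5 G4 Eb5 F5

A major sixth down from B5 gives D5.
A major sixth down from B#5 gives D#5.
C5 down a major sixth is Eb4.
Db6 down a major sixth is Fb5.
E5: a sixth down reaches G, and 9 semitones makes it G4.
A major sixth down from C6 gives Eb5.
A major sixth down from D6 gives F5.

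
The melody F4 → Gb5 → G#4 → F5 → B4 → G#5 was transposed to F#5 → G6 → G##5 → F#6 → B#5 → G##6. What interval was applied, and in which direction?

Take the first pair: F4 → F#5. F to F spans 8 letter names, so the interval is some kind of octave.
F4 to F#5 is 13 semitones, which makes it an augmented octave; the second version is higher, so the direction is up.
Checking another pair — G#5 → G##6 — gives the same interval.

up an augmented octave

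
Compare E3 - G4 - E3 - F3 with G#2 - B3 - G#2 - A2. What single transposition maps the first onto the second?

down a minor sixth

From E3 to G#2 is 6 letter names — a sixth of some quality.
G#2 to E3 is 8 semitones, which makes it a minor sixth; the second version is lower, so the direction is down.
Checking another pair — F3 → A2 — gives the same interval.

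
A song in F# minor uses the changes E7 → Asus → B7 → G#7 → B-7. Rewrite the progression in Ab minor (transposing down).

F# minor down to Ab minor is an augmented sixth; each chord root moves by that interval while the quality stays the same.
E7: root E down an augmented sixth → Gb, giving Gb7.
Asus: root A down an augmented sixth → Cb, giving Cbsus.
B7: root B down an augmented sixth → Db, giving Db7.
G#7: root G# down an augmented sixth → Bb, giving Bb7.
B-7: root B down an augmented sixth → Db, giving Db-7.

Gb7 Cbsus Db7 Bb7 Db-7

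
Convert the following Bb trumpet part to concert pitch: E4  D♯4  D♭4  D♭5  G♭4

D4 C#4 Cb4 Cb5 Fb4

Written C4 on the Bb trumpet sounds as Bb3, a major second lower; apply that shift to every note.
E4 becomes D4
D#4 becomes C#4
Db4 becomes Cb4
Db5 becomes Cb5
Gb4 becomes Fb4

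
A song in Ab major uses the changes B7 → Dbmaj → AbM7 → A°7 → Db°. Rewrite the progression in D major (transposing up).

Ab major up to D major is an augmented fourth; each chord root moves by that interval while the quality stays the same.
B7: root B up an augmented fourth → E#, giving E#7.
Dbmaj: root Db up an augmented fourth → G, giving Gmaj.
AbM7: root Ab up an augmented fourth → D, giving DM7.
A°7: root A up an augmented fourth → D#, giving D#°7.
Db°: root Db up an augmented fourth → G, giving G°.

E#7 Gmaj DM7 D#°7 G°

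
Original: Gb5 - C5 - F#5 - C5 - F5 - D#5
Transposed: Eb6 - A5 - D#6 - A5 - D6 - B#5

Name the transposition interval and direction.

up a major sixth

Take the first pair: Gb5 → Eb6. G to E spans 6 letter names, so the interval is some kind of sixth.
Gb5 to Eb6 is 9 semitones, which makes it a major sixth; the second version is higher, so the direction is up.
Checking another pair — D#5 → B#5 — gives the same interval.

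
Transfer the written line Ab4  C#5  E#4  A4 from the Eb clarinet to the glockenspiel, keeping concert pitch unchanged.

Cb3 E3 G#2 C3

First find concert pitch: the Eb clarinet sounds a minor third above written, so Ab4 C#5 E#4 A4 sounds Cb5 E5 G#4 C5.
Then write for glockenspiel: it sounds a perfect fifteenth above written, so the part must be a perfect fifteenth below concert.
Cb5 → Cb3
E5 → E3
G#4 → G#2
C5 → C3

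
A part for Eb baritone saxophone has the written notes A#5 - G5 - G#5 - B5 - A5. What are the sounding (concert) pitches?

C#4 Bb3 B3 D4 C4

Written C4 on the Eb baritone saxophone sounds as Eb2, a major thirteenth lower; apply that shift to every note.
A#5 gives C#4
G5 gives Bb3
G#5 gives B3
B5 gives D4
A5 gives C4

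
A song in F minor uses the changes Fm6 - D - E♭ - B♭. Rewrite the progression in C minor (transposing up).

Cm6 A Bb F

F minor up to C minor is a perfect fifth; each chord root moves by that interval while the quality stays the same.
Fm6: root F up a perfect fifth → C, giving Cm6.
D: root D up a perfect fifth → A, giving A.
E♭: root E♭ up a perfect fifth → Bb, giving Bb.
B♭: root B♭ up a perfect fifth → F, giving F.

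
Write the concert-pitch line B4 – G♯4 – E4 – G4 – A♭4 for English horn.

F#5 D#5 B4 D5 Eb5

The English horn sounds a perfect fifth below written, so the written part must be a perfect fifth above concert — transpose each note up.
B4 -> F#5
G#4 -> D#5
E4 -> B4
G4 -> D5
Ab4 -> Eb5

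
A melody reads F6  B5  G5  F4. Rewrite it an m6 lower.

A5 D#5 B4 A3

F6 -> A5
B5 -> D#5
G5 -> B4
F4 -> A3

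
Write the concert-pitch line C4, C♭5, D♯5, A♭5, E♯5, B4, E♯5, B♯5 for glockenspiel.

C2 Cb3 D#3 Ab3 E#3 B2 E#3 B#3

Written C4 sounds as C6 on the glockenspiel, so concert pitches are written a perfect fifteenth down.
C4 → C2
Cb5 → Cb3
D#5 → D#3
Ab5 → Ab3
E#5 → E#3
B4 → B2
E#5 → E#3
B#5 → B#3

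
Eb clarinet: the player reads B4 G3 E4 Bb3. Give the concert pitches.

Written C4 on the Eb clarinet sounds as Eb4, a minor third higher; apply that shift to every note.
B4 → D5
G3 → Bb3
E4 → G4
Bb3 → Db4

D5 Bb3 G4 Db4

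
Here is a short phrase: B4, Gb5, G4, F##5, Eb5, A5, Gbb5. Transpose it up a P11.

E6 Cb7 C6 B#6 Ab6 D7 Cbb7

A perfect eleventh up from B4 gives E6.
Gb5: an eleventh up reaches C, and 17 semitones makes it Cb7.
G4: an eleventh up reaches C, and 17 semitones makes it C6.
F##5 up a perfect eleventh is B#6.
Eb5: an eleventh up reaches A, and 17 semitones makes it Ab6.
A5 up a perfect eleventh is D7.
Gbb5: an eleventh up reaches C, and 17 semitones makes it Cbb7.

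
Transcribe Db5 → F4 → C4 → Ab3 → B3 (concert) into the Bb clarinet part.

Eb5 G4 D4 Bb3 C#4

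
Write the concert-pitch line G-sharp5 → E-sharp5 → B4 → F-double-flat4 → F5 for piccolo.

Written C4 sounds as C5 on the piccolo, so concert pitches are written a perfect octave down.
G#5 becomes G#4
E#5 becomes E#4
B4 becomes B3
Fbb4 becomes Fbb3
F5 becomes F4

G#4 E#4 B3 Fbb3 F4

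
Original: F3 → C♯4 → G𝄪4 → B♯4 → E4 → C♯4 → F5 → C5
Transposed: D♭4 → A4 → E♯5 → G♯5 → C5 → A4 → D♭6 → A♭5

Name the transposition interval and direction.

Take the first pair: F3 → Db4. F to D spans 6 letter names, so the interval is some kind of sixth.
F3 to Db4 is 8 semitones, which makes it a minor sixth; the second version is higher, so the direction is up.
Checking another pair — C5 → Ab5 — gives the same interval.

up a minor sixth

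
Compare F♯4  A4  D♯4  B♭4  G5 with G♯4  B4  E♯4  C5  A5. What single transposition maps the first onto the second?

up a major second

From F#4 to G#4 is 2 letter names — a second of some quality.
F#4 to G#4 is 2 semitones, which makes it a major second; the second version is higher, so the direction is up.
Checking another pair — G5 → A5 — gives the same interval.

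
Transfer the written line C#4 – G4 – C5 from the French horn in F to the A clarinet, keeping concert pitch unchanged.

A3 Eb4 Ab4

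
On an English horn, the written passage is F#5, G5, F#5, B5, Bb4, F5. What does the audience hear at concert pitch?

B4 C5 B4 E5 Eb4 Bb4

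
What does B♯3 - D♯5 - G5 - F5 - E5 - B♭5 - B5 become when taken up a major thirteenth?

G##5 B#6 E7 D7 C#7 G7 G#7

B#3 → G##5
D#5 → B#6
G5 → E7
F5 → D7
E5 → C#7
Bb5 → G7
B5 → G#7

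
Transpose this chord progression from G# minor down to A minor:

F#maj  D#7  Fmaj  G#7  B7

Gmaj E7 Gbmaj A7 C7

G# minor down to A minor is a major seventh; each chord root moves by that interval while the quality stays the same.
F#maj: root F# down a major seventh → G, giving Gmaj.
D#7: root D# down a major seventh → E, giving E7.
Fmaj: root F down a major seventh → Gb, giving Gbmaj.
G#7: root G# down a major seventh → A, giving A7.
B7: root B down a major seventh → C, giving C7.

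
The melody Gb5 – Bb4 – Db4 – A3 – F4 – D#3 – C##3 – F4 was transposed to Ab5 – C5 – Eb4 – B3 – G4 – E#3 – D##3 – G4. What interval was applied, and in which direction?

From Gb5 to Ab5 is 2 letter names — a second of some quality.
Gb5 to Ab5 is 2 semitones, which makes it a major second; the second version is higher, so the direction is up.
Checking another pair — F4 → G4 — gives the same interval.

up a major second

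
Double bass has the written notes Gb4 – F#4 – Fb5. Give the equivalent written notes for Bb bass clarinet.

Ab4 G#4 Gb5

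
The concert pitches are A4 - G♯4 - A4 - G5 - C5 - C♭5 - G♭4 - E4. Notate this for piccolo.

A3 G#3 A3 G4 C4 Cb4 Gb3 E3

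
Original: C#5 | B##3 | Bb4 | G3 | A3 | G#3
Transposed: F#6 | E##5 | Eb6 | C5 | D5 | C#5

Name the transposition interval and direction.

up a perfect eleventh

From C#5 to F#6 is 11 letter names — an eleventh of some quality.
C#5 to F#6 is 17 semitones, which makes it a perfect eleventh; the second version is higher, so the direction is up.
Checking another pair — G#3 → C#5 — gives the same interval.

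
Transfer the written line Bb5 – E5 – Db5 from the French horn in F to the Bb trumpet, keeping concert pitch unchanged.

First find concert pitch: the French horn in F sounds a perfect fifth below written, so Bb5 E5 Db5 sounds Eb5 A4 Gb4.
Then write for Bb trumpet: it sounds a major second below written, so the part must be a major second above concert.
Eb5 → F5
A4 → B4
Gb4 → Ab4

F5 B4 Ab4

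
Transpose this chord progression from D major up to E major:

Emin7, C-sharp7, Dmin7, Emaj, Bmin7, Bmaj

D major up to E major is a major second; each chord root moves by that interval while the quality stays the same.
Emin7: root E up a major second → F#, giving F#min7.
C-sharp7: root C-sharp up a major second → D#, giving D#7.
Dmin7: root D up a major second → E, giving Emin7.
Emaj: root E up a major second → F#, giving F#maj.
Bmin7: root B up a major second → C#, giving C#min7.
Bmaj: root B up a major second → C#, giving C#maj.

F#min7 D#7 Emin7 F#maj C#min7 C#maj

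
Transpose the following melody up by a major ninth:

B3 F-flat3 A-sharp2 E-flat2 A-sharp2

B3 -> C#5
Fb3 -> Gb4
A#2 -> B#3
Eb2 -> F3
A#2 -> B#3

C#5 Gb4 B#3 F3 B#3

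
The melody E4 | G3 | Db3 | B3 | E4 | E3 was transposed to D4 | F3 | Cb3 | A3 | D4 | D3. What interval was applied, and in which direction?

down a major second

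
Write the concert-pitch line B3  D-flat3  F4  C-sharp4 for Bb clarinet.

C#4 Eb3 G4 D#4

The Bb clarinet sounds a major second below written, so the written part must be a major second above concert — transpose each note up.
B3 → C#4
Db3 → Eb3
F4 → G4
C#4 → D#4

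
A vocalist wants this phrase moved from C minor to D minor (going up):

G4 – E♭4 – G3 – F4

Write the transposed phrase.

From C up to D is a major second; apply that to each pitch.
G4 -> A4
Eb4 -> F4
G3 -> A3
F4 -> G4

A4 F4 A3 G4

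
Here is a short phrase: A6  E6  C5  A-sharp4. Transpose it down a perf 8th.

A5 E5 C4 A#3

A6 down a perfect octave is A5.
A perfect octave down from E6 gives E5.
C5: an octave down reaches C, and 12 semitones makes it C4.
A#4: an octave down reaches A, and 12 semitones makes it A#3.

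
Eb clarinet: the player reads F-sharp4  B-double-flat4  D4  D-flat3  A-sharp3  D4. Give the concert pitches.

A4 Dbb5 F4 Fb3 C#4 F4

Written C4 on the Eb clarinet sounds as Eb4, a minor third higher; apply that shift to every note.
F#4 -> A4
Bbb4 -> Dbb5
D4 -> F4
Db3 -> Fb3
A#3 -> C#4
D4 -> F4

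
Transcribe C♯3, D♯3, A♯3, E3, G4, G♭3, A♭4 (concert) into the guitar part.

The guitar sounds a perfect octave below written, so the written part must be a perfect octave above concert — transpose each note up.
C#3 to C#4
D#3 to D#4
A#3 to A#4
E3 to E4
G4 to G5
Gb3 to Gb4
Ab4 to Ab5

C#4 D#4 A#4 E4 G5 Gb4 Ab5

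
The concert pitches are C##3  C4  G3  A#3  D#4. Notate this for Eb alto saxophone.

Written C4 sounds as Eb3 on the Eb alto saxophone, so concert pitches are written a major sixth up.
C##3 to A##3
C4 to A4
G3 to E4
A#3 to F##4
D#4 to B#4

A##3 A4 E4 F##4 B#4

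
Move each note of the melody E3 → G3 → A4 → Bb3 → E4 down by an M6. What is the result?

G2 Bb2 C4 Db3 G3

E3 down a major sixth is G2.
G3 down a major sixth is Bb2.
A4: a sixth down reaches C, and 9 semitones makes it C4.
A major sixth down from Bb3 gives Db3.
A major sixth down from E4 gives G3.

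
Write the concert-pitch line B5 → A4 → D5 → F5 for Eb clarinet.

The Eb clarinet sounds a minor third above written, so the written part must be a minor third below concert — transpose each note down.
B5 gives G#5
A4 gives F#4
D5 gives B4
F5 gives D5

G#5 F#4 B4 D5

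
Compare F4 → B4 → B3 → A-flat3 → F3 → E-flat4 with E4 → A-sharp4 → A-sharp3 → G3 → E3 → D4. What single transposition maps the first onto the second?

Take the first pair: F4 → E4. F to E spans 2 letter names, so the interval is some kind of second.
E4 to F4 is 1 semitone, which makes it a minor second; the second version is lower, so the direction is down.
Checking another pair — Eb4 → D4 — gives the same interval.

down a minor second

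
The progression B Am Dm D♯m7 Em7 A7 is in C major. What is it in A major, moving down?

G# F#m Bm B#m7 C#m7 F#7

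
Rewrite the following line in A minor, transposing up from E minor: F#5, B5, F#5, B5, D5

B5 E6 B5 E6 G5

From E up to A is a perfect fourth; apply that to each pitch.
F#5 → B5
B5 → E6
F#5 → B5
B5 → E6
D5 → G5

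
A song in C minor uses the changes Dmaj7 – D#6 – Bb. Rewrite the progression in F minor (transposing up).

C minor up to F minor is a perfect fourth; each chord root moves by that interval while the quality stays the same.
Dmaj7: root D up a perfect fourth → G, giving Gmaj7.
D#6: root D# up a perfect fourth → G#, giving G#6.
Bb: root Bb up a perfect fourth → Eb, giving Eb.

Gmaj7 G#6 Eb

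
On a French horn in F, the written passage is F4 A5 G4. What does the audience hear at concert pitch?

Written C4 on the French horn in F sounds as F3, a perfect fifth lower; apply that shift to every note.
F4 → Bb3
A5 → D5
G4 → C4

Bb3 D5 C4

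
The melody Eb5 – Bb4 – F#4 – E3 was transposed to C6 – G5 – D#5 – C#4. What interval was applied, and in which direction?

up a major sixth

Take the first pair: Eb5 → C6. E to C spans 6 letter names, so the interval is some kind of sixth.
Eb5 to C6 is 9 semitones, which makes it a major sixth; the second version is higher, so the direction is up.
Checking another pair — E3 → C#4 — gives the same interval.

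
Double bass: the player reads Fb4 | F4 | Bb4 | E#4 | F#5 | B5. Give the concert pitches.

Fb3 F3 Bb3 E#3 F#4 B4

Written C4 on the double bass sounds as C3, a perfect octave lower; apply that shift to every note.
Fb4 -> Fb3
F4 -> F3
Bb4 -> Bb3
E#4 -> E#3
F#5 -> F#4
B5 -> B4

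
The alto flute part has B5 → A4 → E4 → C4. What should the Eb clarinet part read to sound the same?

D#5 C#4 G#3 E3

First find concert pitch: the alto flute sounds a perfect fourth below written, so B5 A4 E4 C4 sounds F#5 E4 B3 G3.
Then write for Eb clarinet: it sounds a minor third above written, so the part must be a minor third below concert.
F#5 → D#5
E4 → C#4
B3 → G#3
G3 → E3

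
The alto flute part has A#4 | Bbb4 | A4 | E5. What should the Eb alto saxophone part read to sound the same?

C##5 Db5 C#5 G#5

First find concert pitch: the alto flute sounds a perfect fourth below written, so A#4 Bbb4 A4 E5 sounds E#4 Fb4 E4 B4.
Then write for Eb alto saxophone: it sounds a major sixth below written, so the part must be a major sixth above concert.
E#4 → C##5
Fb4 → Db5
E4 → C#5
B4 → G#5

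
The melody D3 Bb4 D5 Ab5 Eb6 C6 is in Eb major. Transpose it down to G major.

F#2 D4 F#4 C5 G5 E5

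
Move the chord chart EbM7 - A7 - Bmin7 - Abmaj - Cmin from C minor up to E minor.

C minor up to E minor is a major third; each chord root moves by that interval while the quality stays the same.
EbM7: root Eb up a major third → G, giving GM7.
A7: root A up a major third → C#, giving C#7.
Bmin7: root B up a major third → D#, giving D#min7.
Abmaj: root Ab up a major third → C, giving Cmaj.
Cmin: root C up a major third → E, giving Emin.

GM7 C#7 D#min7 Cmaj Emin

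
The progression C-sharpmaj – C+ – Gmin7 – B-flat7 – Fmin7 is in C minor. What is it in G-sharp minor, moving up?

G##maj G#+ D#min7 F#7 C#min7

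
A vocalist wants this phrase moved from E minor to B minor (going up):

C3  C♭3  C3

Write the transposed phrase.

From E up to B is a perfect fifth; apply that to each pitch.
C3 -> G3
Cb3 -> Gb3
C3 -> G3

G3 Gb3 G3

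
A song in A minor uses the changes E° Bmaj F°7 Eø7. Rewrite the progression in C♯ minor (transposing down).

G#° D#maj A°7 G#ø7

A minor down to C♯ minor is a minor sixth; each chord root moves by that interval while the quality stays the same.
E°: root E down a minor sixth → G#, giving G#°.
Bmaj: root B down a minor sixth → D#, giving D#maj.
F°7: root F down a minor sixth → A, giving A°7.
Eø7: root E down a minor sixth → G#, giving G#ø7.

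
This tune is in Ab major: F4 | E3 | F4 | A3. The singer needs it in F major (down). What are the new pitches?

D4 C#3 D4 F#3

Ab major to F major down is a minor third, so every note moves down by that interval.
F4 -> D4
E3 -> C#3
F4 -> D4
A3 -> F#3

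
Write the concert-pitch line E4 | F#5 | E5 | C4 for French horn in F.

B4 C#6 B5 G4

Written C4 sounds as F3 on the French horn in F, so concert pitches are written a perfect fifth up.
E4 gives B4
F#5 gives C#6
E5 gives B5
C4 gives G4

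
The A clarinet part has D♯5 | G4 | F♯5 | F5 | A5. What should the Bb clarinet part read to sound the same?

C##5 F#4 E#5 E5 G#5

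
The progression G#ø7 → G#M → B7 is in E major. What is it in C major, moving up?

Eø7 EM G7

E major up to C major is a minor sixth; each chord root moves by that interval while the quality stays the same.
G#ø7: root G# up a minor sixth → E, giving Eø7.
G#M: root G# up a minor sixth → E, giving EM.
B7: root B up a minor sixth → G, giving G7.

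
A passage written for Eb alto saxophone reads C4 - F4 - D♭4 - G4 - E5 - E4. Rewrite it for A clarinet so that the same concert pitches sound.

Gb3 Cb4 Abb3 Db4 Bb4 Bb3

First find concert pitch: the Eb alto saxophone sounds a major sixth below written, so C4 F4 D♭4 G4 E5 E4 sounds Eb3 Ab3 Fb3 Bb3 G4 G3.
Then write for A clarinet: it sounds a minor third below written, so the part must be a minor third above concert.
Eb3 → Gb3
Ab3 → Cb4
Fb3 → Abb3
Bb3 → Db4
G4 → Bb4
G3 → Bb3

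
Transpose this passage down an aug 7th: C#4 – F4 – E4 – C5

C#4: a seventh down reaches D, and 12 semitones makes it Db3.
F4: a seventh down reaches G, and 12 semitones makes it Gbb3.
E4: a seventh down reaches F, and 12 semitones makes it Fb3.
An augmented seventh down from C5 gives Dbb4.

Db3 Gbb3 Fb3 Dbb4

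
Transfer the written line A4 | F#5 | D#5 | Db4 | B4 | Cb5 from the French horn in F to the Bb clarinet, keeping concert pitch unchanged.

E4 C#5 A#4 Ab3 F#4 Gb4

First find concert pitch: the French horn in F sounds a perfect fifth below written, so A4 F#5 D#5 Db4 B4 Cb5 sounds D4 B4 G#4 Gb3 E4 Fb4.
Then write for Bb clarinet: it sounds a major second below written, so the part must be a major second above concert.
D4 → E4
B4 → C#5
G#4 → A#4
Gb3 → Ab3
E4 → F#4
Fb4 → Gb4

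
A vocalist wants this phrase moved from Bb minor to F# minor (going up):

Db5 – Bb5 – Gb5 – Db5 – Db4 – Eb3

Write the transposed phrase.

A5 F#6 D6 A5 A4 B3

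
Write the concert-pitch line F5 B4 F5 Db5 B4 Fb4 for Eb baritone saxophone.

D7 G#6 D7 Bb6 G#6 Db6

Written C4 sounds as Eb2 on the Eb baritone saxophone, so concert pitches are written a major thirteenth up.
F5 → D7
B4 → G#6
F5 → D7
Db5 → Bb6
B4 → G#6
Fb4 → Db6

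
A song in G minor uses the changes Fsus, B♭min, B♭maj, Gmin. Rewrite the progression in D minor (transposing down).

Csus Fmin Fmaj Dmin

G minor down to D minor is a perfect fourth; each chord root moves by that interval while the quality stays the same.
Fsus: root F down a perfect fourth → C, giving Csus.
B♭min: root B♭ down a perfect fourth → F, giving Fmin.
B♭maj: root B♭ down a perfect fourth → F, giving Fmaj.
Gmin: root G down a perfect fourth → D, giving Dmin.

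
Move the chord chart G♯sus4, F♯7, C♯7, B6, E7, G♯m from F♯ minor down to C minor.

Dsus4 C7 G7 F6 Bb7 Dm

F♯ minor down to C minor is an augmented fourth; each chord root moves by that interval while the quality stays the same.
G♯sus4: root G♯ down an augmented fourth → D, giving Dsus4.
F♯7: root F♯ down an augmented fourth → C, giving C7.
C♯7: root C♯ down an augmented fourth → G, giving G7.
B6: root B down an augmented fourth → F, giving F6.
E7: root E down an augmented fourth → Bb, giving Bb7.
G♯m: root G♯ down an augmented fourth → D, giving Dm.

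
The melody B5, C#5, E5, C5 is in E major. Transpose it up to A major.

E6 F#5 A5 F5

From E up to A is a perfect fourth; apply that to each pitch.
B5 -> E6
C#5 -> F#5
E5 -> A5
C5 -> F5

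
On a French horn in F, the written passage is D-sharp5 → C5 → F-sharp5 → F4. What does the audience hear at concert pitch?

The French horn in F sounds a perfect fifth below written, so transpose each written note down a perfect fifth.
D#5 -> G#4
C5 -> F4
F#5 -> B4
F4 -> Bb3

G#4 F4 B4 Bb3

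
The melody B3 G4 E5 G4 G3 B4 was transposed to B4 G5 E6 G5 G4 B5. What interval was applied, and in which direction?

up a perfect octave

From B3 to B4 is 8 letter names — an octave of some quality.
B3 to B4 is 12 semitones, which makes it a perfect octave; the second version is higher, so the direction is up.
Checking another pair — B4 → B5 — gives the same interval.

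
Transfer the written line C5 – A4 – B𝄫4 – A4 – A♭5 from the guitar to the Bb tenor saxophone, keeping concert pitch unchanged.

D5 B4 Cb5 B4 Bb5

First find concert pitch: the guitar sounds a perfect octave below written, so C5 A4 B𝄫4 A4 A♭5 sounds C4 A3 Bbb3 A3 Ab4.
Then write for Bb tenor saxophone: it sounds a major ninth below written, so the part must be a major ninth above concert.
C4 → D5
A3 → B4
Bbb3 → Cb5
A3 → B4
Ab4 → Bb5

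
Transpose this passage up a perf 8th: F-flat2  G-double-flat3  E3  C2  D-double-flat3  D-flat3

Fb3 Gbb4 E4 C3 Dbb4 Db4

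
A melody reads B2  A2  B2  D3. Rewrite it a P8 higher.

B3 A3 B3 D4

B2 gives B3
A2 gives A3
B2 gives B3
D3 gives D4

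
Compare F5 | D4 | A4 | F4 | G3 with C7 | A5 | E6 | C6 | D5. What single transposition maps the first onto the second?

From F5 to C7 is 12 letter names — a twelfth of some quality.
F5 to C7 is 19 semitones, which makes it a perfect twelfth; the second version is higher, so the direction is up.
Checking another pair — G3 → D5 — gives the same interval.

up a perfect twelfth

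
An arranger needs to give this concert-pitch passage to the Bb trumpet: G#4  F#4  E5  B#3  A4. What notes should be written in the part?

A#4 G#4 F#5 C##4 B4

Written C4 sounds as Bb3 on the Bb trumpet, so concert pitches are written a major second up.
G#4 to A#4
F#4 to G#4
E5 to F#5
B#3 to C##4
A4 to B4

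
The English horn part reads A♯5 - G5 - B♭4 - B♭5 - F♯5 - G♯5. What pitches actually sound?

The English horn sounds a perfect fifth below written, so transpose each written note down a perfect fifth.
A#5 -> D#5
G5 -> C5
Bb4 -> Eb4
Bb5 -> Eb5
F#5 -> B4
G#5 -> C#5

D#5 C5 Eb4 Eb5 B4 C#5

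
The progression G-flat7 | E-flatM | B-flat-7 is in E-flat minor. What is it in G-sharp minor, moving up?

E-flat minor up to G-sharp minor is an augmented third; each chord root moves by that interval while the quality stays the same.
G-flat7: root G-flat up an augmented third → B, giving B7.
E-flatM: root E-flat up an augmented third → G#, giving G#M.
B-flat-7: root B-flat up an augmented third → D#, giving D#-7.

B7 G#M D#-7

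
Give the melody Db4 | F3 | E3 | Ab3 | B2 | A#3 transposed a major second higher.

Db4: a second up reaches E, and 2 semitones makes it Eb4.
F3 up a major second is G3.
E3: a second up reaches F, and 2 semitones makes it F#3.
Ab3: a second up reaches B, and 2 semitones makes it Bb3.
A major second up from B2 gives C#3.
A#3: a second up reaches B, and 2 semitones makes it B#3.

Eb4 G3 F#3 Bb3 C#3 B#3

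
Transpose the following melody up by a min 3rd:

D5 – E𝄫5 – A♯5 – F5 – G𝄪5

A minor third up from D5 gives F5.
Ebb5 up a minor third is Gbb5.
A minor third up from A#5 gives C#6.
A minor third up from F5 gives Ab5.
G##5: a third up reaches B, and 3 semitones makes it B#5.

F5 Gbb5 C#6 Ab5 B#5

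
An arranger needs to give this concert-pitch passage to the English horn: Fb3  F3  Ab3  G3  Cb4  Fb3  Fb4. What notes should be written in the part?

Cb4 C4 Eb4 D4 Gb4 Cb4 Cb5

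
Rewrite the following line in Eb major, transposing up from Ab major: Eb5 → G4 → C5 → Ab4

Bb5 D5 G5 Eb5

Ab major to Eb major up is a perfect fifth, so every note moves up by that interval.
Eb5 becomes Bb5
G4 becomes D5
C5 becomes G5
Ab4 becomes Eb5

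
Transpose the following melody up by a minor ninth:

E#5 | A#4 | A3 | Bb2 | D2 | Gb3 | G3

F#6 B5 Bb4 Cb4 Eb3 Abb4 Ab4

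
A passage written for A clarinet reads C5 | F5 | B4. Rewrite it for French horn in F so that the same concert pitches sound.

First find concert pitch: the A clarinet sounds a minor third below written, so C5 F5 B4 sounds A4 D5 G#4.
Then write for French horn in F: it sounds a perfect fifth below written, so the part must be a perfect fifth above concert.
A4 → E5
D5 → A5
G#4 → D#5

E5 A5 D#5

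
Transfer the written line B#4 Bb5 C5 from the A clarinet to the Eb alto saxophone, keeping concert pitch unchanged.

E##5 E6 F#5

First find concert pitch: the A clarinet sounds a minor third below written, so B#4 Bb5 C5 sounds G##4 G5 A4.
Then write for Eb alto saxophone: it sounds a major sixth below written, so the part must be a major sixth above concert.
G##4 → E##5
G5 → E6
A4 → F#5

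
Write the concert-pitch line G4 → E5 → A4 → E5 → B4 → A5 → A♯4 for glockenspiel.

The glockenspiel sounds a perfect fifteenth above written, so the written part must be a perfect fifteenth below concert — transpose each note down.
G4 gives G2
E5 gives E3
A4 gives A2
E5 gives E3
B4 gives B2
A5 gives A3
A#4 gives A#2

G2 E3 A2 E3 B2 A3 A#2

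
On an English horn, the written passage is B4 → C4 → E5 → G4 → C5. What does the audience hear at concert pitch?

E4 F3 A4 C4 F4

Written C4 on the English horn sounds as F3, a perfect fifth lower; apply that shift to every note.
B4 becomes E4
C4 becomes F3
E5 becomes A4
G4 becomes C4
C5 becomes F4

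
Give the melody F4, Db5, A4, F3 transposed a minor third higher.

Ab4 Fb5 C5 Ab3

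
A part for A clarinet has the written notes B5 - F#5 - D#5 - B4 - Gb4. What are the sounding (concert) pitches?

The A clarinet sounds a minor third below written, so transpose each written note down a minor third.
B5 -> G#5
F#5 -> D#5
D#5 -> B#4
B4 -> G#4
Gb4 -> Eb4

G#5 D#5 B#4 G#4 Eb4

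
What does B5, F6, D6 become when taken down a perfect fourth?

B5 becomes F#5
F6 becomes C6
D6 becomes A5

F#5 C6 A5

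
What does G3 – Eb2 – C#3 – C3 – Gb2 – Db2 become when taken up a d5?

A diminished fifth up from G3 gives Db4.
A diminished fifth up from Eb2 gives Bbb2.
C#3: a fifth up reaches G, and 6 semitones makes it G3.
C3 up a diminished fifth is Gb3.
A diminished fifth up from Gb2 gives Dbb3.
Db2 up a diminished fifth is Abb2.

Db4 Bbb2 G3 Gb3 Dbb3 Abb2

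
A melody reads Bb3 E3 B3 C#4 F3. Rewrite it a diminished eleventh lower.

F#2 B#1 F##2 G##2 C#2

Bb3 down a diminished eleventh is F#2.
E3: an eleventh down reaches B, and 16 semitones makes it B#1.
B3 down a diminished eleventh is F##2.
C#4 down a diminished eleventh is G##2.
A diminished eleventh down from F3 gives C#2.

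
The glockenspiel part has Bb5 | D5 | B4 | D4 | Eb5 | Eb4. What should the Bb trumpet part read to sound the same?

First find concert pitch: the glockenspiel sounds a perfect fifteenth above written, so Bb5 D5 B4 D4 Eb5 Eb4 sounds Bb7 D7 B6 D6 Eb7 Eb6.
Then write for Bb trumpet: it sounds a major second below written, so the part must be a major second above concert.
Bb7 → C8
D7 → E7
B6 → C#7
D6 → E6
Eb7 → F7
Eb6 → F6

C8 E7 C#7 E6 F7 F6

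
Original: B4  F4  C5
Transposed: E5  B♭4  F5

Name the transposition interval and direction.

From B4 to E5 is 4 letter names — a fourth of some quality.
B4 to E5 is 5 semitones, which makes it a perfect fourth; the second version is higher, so the direction is up.
Checking another pair — C5 → F5 — gives the same interval.

up a perfect fourth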